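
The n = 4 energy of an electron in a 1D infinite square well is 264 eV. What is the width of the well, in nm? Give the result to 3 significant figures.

L = 0.151 nm

From E_n = n²h²/(8m_eL²), L = n·h/√(8m_eE_n).
E_4 = 264 eV = 4.229×10^-17 J, so L = 4·6.626×10^-34/√(8·9.109×10^-31·4.229×10^-17) = 1.51×10^-10 m = 0.151 nm.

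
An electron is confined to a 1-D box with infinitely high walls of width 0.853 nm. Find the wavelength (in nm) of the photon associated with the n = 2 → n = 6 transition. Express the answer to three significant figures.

λ = 75.0 nm

E_1 = h²/(8m_eL²) = 8.280×10^-20 J, so ΔE = (6² − 2²)E_1 = 2.650×10^-18 J.
λ = hc/ΔE = (6.626×10^-34·2.998×10^8)/2.650×10^-18 = 7.50×10^-8 m = 75.0 nm.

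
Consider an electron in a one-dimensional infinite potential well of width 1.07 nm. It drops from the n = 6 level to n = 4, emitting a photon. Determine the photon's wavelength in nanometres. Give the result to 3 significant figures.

E_1 = h²/(8m_eL²) = 5.262×10^-20 J, so ΔE = (6² − 4²)E_1 = 1.052×10^-18 J.
λ = hc/ΔE = (6.626×10^-34·2.998×10^8)/1.052×10^-18 = 1.89×10^-7 m = 189 nm.

λ = 189 nm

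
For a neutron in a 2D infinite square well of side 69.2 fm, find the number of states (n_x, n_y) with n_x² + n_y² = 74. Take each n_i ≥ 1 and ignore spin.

degeneracy = 2

The level has n_x² + n_y² = 74. The ordered positive-integer solutions are (5, 7), (7, 5).
That gives 2 states.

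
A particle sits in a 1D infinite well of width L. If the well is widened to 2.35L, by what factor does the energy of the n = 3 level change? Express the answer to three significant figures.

0.181

E_n ∝ 1/L², so the energy scales by 1/2.35² = 0.181.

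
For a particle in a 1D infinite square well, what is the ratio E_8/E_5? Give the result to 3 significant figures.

E_n ∝ n², so E_8/E_5 = 8²/5² = 64/25 = 2.56.

2.56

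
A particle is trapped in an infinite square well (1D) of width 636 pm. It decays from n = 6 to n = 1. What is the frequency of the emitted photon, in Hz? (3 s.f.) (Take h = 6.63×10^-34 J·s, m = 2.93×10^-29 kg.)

E_1 = h²/(8mL²) = 4.636×10^-21 J and ΔE = (6² − 1²)E_1 = 1.623×10^-19 J.
f = ΔE/h = 1.623×10^-19/6.63×10^-34 = 2.45×10^14 Hz.

f = 2.45×10^14 Hz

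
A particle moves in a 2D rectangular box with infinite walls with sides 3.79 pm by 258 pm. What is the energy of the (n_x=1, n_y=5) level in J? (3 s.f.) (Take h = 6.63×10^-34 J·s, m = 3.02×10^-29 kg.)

E = 1.27×10^-16 J

For a 2D rectangular well E = (h²/8m)·Σ n_i²/L_i² = (6.63×10^-34)²/(8·3.02×10^-29) · [1²/(3.79 pm)² + 5²/(258 pm)²].
Evaluating gives E = 1.27×10^-16 J.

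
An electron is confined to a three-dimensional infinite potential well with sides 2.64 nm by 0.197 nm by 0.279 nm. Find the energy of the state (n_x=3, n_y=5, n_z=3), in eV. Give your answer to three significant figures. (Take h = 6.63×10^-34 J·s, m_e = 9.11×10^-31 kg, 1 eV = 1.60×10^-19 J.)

For a 3D rectangular well E = (h²/8m_e)·Σ n_i²/L_i² = (6.63×10^-34)²/(8·9.11×10^-31) · [3²/(2.64 nm)² + 5²/(0.197 nm)² + 3²/(0.279 nm)²].
Evaluating gives E = 4.590×10^-17 J = 287 eV.

E = 287 eV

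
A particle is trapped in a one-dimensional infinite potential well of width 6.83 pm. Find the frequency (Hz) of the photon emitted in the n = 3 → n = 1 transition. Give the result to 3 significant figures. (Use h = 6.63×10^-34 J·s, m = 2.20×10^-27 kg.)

f = 6.46×10^15 Hz

E_1 = h²/(8mL²) = 5.354×10^-19 J and ΔE = (3² − 1²)E_1 = 4.283×10^-18 J.
f = ΔE/h = 4.283×10^-18/6.63×10^-34 = 6.46×10^15 Hz.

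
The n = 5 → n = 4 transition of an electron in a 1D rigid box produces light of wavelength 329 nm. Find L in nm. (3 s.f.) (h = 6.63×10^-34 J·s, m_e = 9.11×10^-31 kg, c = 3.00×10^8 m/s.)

The photon carries ΔE = hc/λ = 6.63×10^-34·3.00×10^8/3.29×10^-7 m = 6.046×10^-19 J.
Since ΔE = (5² − 4²)E_1, E_1 = 6.718×10^-20 J, and L = h/√(8m_eE_1) = 9.48×10^-10 m = 0.948 nm.

L = 0.948 nm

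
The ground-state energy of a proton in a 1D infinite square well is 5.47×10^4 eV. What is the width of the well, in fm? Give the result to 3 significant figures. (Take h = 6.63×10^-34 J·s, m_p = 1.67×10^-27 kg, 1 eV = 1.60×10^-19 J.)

L = 61.3 fm

From E_n = n²h²/(8m_pL²), L = n·h/√(8m_pE_n).
E_1 = 5.47×10^4 eV = 8.752×10^-15 J, so L = 1·6.63×10^-34/√(8·1.67×10^-27·8.752×10^-15) = 6.13×10^-14 m = 61.3 fm.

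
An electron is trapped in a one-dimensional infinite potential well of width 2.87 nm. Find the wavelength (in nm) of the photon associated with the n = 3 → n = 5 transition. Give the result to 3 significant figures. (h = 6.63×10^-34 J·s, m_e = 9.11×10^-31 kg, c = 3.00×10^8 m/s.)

E_1 = h²/(8m_eL²) = 7.322×10^-21 J, so ΔE = (5² − 3²)E_1 = 1.172×10^-19 J.
λ = hc/ΔE = (6.63×10^-34·3.00×10^8)/1.172×10^-19 = 1.70×10^-6 m = 1.70×10^3 nm.

λ = 1.70×10^3 nm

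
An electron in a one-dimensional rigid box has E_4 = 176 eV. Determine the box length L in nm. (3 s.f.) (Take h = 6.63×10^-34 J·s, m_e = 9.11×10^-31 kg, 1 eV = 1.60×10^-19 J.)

From E_n = n²h²/(8m_eL²), L = n·h/√(8m_eE_n).
E_4 = 176 eV = 2.816×10^-17 J, so L = 4·6.63×10^-34/√(8·9.11×10^-31·2.816×10^-17) = 1.85×10^-10 m = 0.185 nm.

L = 0.185 nm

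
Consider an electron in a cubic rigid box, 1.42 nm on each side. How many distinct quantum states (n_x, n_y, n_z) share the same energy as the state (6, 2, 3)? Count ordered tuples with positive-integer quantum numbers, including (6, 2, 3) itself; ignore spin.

degeneracy = 6

The level has n_x² + n_y² + n_z² = 49. The ordered positive-integer solutions are (2, 3, 6), (2, 6, 3), (3, 2, 6), (3, 6, 2), (6, 2, 3), (6, 3, 2).
That gives 6 states.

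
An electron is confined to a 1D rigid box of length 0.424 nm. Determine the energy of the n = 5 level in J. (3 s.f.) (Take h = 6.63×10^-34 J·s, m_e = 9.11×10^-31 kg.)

For an infinite well E_n = n²h²/(8m_eL²), so E_1 = h²/(8m_eL²) = (6.63×10^-34)²/(8·9.11×10^-31·(4.24×10^-10 m)²) = 3.355×10^-19 J.
Then E_5 = 5²·E_1 = 25·3.355×10^-19 J = 8.39×10^-18 J.

E_5 = 8.39×10^-18 J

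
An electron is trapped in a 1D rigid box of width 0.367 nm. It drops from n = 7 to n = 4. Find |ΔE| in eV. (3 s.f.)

|ΔE| = 92.1 eV

E_1 = h²/(8m_eL²) = 4.473×10^-19 J.
|ΔE| = |7² − 4²|·E_1 = 33·4.473×10^-19 J = 1.476×10^-17 J = 92.1 eV.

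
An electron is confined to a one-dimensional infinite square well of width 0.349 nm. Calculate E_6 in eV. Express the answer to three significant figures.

E_6 = 111 eV

For an infinite well E_n = n²h²/(8m_eL²), so E_1 = h²/(8m_eL²) = (6.626×10^-34)²/(8·9.109×10^-31·(3.49×10^-10 m)²) = 4.946×10^-19 J.
Then E_6 = 6²·E_1 = 36·4.946×10^-19 J = 1.781×10^-17 J.
Converting, E_6 = 1.781×10^-17 J / (1.602×10^-19 J/eV) = 111 eV.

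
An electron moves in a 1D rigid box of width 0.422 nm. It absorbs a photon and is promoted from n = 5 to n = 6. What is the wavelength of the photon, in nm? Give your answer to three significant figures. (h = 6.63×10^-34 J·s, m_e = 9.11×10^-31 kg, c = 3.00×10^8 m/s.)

λ = 53.4 nm

E_1 = h²/(8m_eL²) = 3.387×10^-19 J, so ΔE = (6² − 5²)E_1 = 3.726×10^-18 J.
λ = hc/ΔE = (6.63×10^-34·3.00×10^8)/3.726×10^-18 = 5.34×10^-8 m = 53.4 nm.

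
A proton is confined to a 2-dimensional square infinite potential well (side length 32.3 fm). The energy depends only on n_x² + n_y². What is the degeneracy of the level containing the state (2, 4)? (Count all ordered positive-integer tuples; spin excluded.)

The level has n_x² + n_y² = 20. The ordered positive-integer solutions are (2, 4), (4, 2).
That gives 2 states.

degeneracy = 2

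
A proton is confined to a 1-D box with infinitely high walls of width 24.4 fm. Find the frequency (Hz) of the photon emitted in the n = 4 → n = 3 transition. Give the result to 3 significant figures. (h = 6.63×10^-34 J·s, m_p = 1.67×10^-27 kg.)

f = 5.83×10^20 Hz

E_1 = h²/(8m_pL²) = 5.526×10^-14 J and ΔE = (4² − 3²)E_1 = 3.868×10^-13 J.
f = ΔE/h = 3.868×10^-13/6.63×10^-34 = 5.83×10^20 Hz.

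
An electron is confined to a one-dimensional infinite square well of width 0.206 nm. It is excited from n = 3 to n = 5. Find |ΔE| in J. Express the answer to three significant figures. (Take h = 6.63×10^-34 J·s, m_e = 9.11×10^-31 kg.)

E_1 = h²/(8m_eL²) = 1.421×10^-18 J.
|ΔE| = |3² − 5²|·E_1 = 16·1.421×10^-18 J = 2.27×10^-17 J.

|ΔE| = 2.27×10^-17 J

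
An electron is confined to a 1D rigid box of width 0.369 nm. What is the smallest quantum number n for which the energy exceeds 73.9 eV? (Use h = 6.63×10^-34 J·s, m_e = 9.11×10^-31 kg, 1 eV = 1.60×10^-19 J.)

E_1 = h²/(8m_eL²) = 4.430×10^-19 J = 2.769 eV.
Need n² > 73.9/2.769 = 26.69, i.e. n > 5.166.
The smallest integer satisfying this is n = 6.

n = 6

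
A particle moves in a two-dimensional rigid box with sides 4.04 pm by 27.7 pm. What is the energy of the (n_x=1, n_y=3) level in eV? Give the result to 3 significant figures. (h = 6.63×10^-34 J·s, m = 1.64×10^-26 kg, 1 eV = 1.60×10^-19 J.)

For a 2D rectangular well E = (h²/8m)·Σ n_i²/L_i² = (6.63×10^-34)²/(8·1.64×10^-26) · [1²/(4.04 pm)² + 3²/(27.7 pm)²].
Evaluating gives E = 2.446×10^-19 J = 1.53 eV.

E = 1.53 eV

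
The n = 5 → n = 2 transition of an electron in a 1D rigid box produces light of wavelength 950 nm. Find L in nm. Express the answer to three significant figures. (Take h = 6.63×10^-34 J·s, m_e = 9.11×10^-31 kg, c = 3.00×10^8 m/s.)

The photon carries ΔE = hc/λ = 6.63×10^-34·3.00×10^8/9.50×10^-7 m = 2.094×10^-19 J.
Since ΔE = (5² − 2²)E_1, E_1 = 9.971×10^-21 J, and L = h/√(8m_eE_1) = 2.46×10^-9 m = 2.46 nm.

L = 2.46 nm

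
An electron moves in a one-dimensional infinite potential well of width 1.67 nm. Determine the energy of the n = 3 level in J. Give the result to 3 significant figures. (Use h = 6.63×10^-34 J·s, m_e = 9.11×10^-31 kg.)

E_3 = 1.95×10^-19 J

For an infinite well E_n = n²h²/(8m_eL²), so E_1 = h²/(8m_eL²) = (6.63×10^-34)²/(8·9.11×10^-31·(1.67×10^-9 m)²) = 2.163×10^-20 J.
Then E_3 = 3²·E_1 = 9·2.163×10^-20 J = 1.95×10^-19 J.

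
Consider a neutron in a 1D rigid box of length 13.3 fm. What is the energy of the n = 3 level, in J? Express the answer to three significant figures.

For an infinite well E_n = n²h²/(8m_nL²), so E_1 = h²/(8m_nL²) = (6.626×10^-34)²/(8·1.675×10^-27·(1.33×10^-14 m)²) = 1.852×10^-13 J.
Then E_3 = 3²·E_1 = 9·1.852×10^-13 J = 1.67×10^-12 J.

E_3 = 1.67×10^-12 J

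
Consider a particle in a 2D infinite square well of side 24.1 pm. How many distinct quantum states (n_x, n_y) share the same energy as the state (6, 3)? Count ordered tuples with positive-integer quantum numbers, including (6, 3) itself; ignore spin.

The level has n_x² + n_y² = 45. The ordered positive-integer solutions are (3, 6), (6, 3).
That gives 2 states.

degeneracy = 2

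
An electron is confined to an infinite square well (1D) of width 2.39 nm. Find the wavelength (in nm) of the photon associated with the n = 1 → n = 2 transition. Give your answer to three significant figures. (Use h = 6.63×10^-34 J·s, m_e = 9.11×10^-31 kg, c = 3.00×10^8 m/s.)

E_1 = h²/(8m_eL²) = 1.056×10^-20 J, so ΔE = (2² − 1²)E_1 = 3.168×10^-20 J.
λ = hc/ΔE = (6.63×10^-34·3.00×10^8)/3.168×10^-20 = 6.28×10^-6 m = 6.28×10^3 nm.

λ = 6.28×10^3 nm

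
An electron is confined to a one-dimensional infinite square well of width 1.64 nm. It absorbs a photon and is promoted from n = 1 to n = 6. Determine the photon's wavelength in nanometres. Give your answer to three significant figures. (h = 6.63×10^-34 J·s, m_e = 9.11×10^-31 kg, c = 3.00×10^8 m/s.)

λ = 253 nm

E_1 = h²/(8m_eL²) = 2.242×10^-20 J, so ΔE = (6² − 1²)E_1 = 7.847×10^-19 J.
λ = hc/ΔE = (6.63×10^-34·3.00×10^8)/7.847×10^-19 = 2.53×10^-7 m = 253 nm.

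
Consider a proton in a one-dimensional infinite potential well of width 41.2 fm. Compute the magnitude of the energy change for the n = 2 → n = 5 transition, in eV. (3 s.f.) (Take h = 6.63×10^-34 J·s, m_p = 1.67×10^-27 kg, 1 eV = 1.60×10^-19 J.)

|ΔE| = 2.54×10^6 eV

E_1 = h²/(8m_pL²) = 1.938×10^-14 J.
|ΔE| = |2² − 5²|·E_1 = 21·1.938×10^-14 J = 4.070×10^-13 J = 2.54×10^6 eV.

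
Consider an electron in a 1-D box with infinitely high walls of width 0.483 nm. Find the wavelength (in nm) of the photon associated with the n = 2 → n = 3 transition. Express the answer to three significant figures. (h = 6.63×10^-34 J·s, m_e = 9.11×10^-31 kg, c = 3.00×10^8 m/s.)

E_1 = h²/(8m_eL²) = 2.585×10^-19 J, so ΔE = (3² − 2²)E_1 = 1.293×10^-18 J.
λ = hc/ΔE = (6.63×10^-34·3.00×10^8)/1.293×10^-18 = 1.54×10^-7 m = 154 nm.

λ = 154 nm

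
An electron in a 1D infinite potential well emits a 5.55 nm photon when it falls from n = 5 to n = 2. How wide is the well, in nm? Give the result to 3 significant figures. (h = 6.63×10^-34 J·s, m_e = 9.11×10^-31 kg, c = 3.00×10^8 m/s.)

L = 0.188 nm

The photon carries ΔE = hc/λ = 6.63×10^-34·3.00×10^8/5.55×10^-9 m = 3.584×10^-17 J.
Since ΔE = (5² − 2²)E_1, E_1 = 1.707×10^-18 J, and L = h/√(8m_eE_1) = 1.88×10^-10 m = 0.188 nm.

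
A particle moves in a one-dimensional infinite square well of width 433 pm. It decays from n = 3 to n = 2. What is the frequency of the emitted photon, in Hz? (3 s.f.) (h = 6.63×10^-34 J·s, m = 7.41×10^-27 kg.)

E_1 = h²/(8mL²) = 3.955×10^-23 J and ΔE = (3² − 2²)E_1 = 1.978×10^-22 J.
f = ΔE/h = 1.978×10^-22/6.63×10^-34 = 2.98×10^11 Hz.

f = 2.98×10^11 Hz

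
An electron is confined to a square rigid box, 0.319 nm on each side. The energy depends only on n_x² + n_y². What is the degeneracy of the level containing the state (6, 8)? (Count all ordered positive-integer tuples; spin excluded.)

degeneracy = 2

The level has n_x² + n_y² = 100. The ordered positive-integer solutions are (6, 8), (8, 6).
That gives 2 states.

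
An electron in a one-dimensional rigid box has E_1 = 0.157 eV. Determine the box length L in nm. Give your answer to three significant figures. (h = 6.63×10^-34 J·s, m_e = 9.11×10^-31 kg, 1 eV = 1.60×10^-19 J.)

From E_n = n²h²/(8m_eL²), L = n·h/√(8m_eE_n).
E_1 = 0.157 eV = 2.512×10^-20 J, so L = 1·6.63×10^-34/√(8·9.11×10^-31·2.512×10^-20) = 1.55×10^-9 m = 1.55 nm.

L = 1.55 nm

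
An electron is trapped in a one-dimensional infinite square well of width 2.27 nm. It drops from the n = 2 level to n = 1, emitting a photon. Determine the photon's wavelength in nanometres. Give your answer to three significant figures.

E_1 = h²/(8m_eL²) = 1.169×10^-20 J, so ΔE = (2² − 1²)E_1 = 3.507×10^-20 J.
λ = hc/ΔE = (6.626×10^-34·2.998×10^8)/3.507×10^-20 = 5.66×10^-6 m = 5.66×10^3 nm.

λ = 5.66×10^3 nm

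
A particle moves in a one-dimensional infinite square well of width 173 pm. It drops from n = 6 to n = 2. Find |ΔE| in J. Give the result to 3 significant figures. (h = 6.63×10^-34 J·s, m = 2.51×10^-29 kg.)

E_1 = h²/(8mL²) = 7.314×10^-20 J.
|ΔE| = |6² − 2²|·E_1 = 32·7.314×10^-20 J = 2.34×10^-18 J.

|ΔE| = 2.34×10^-18 J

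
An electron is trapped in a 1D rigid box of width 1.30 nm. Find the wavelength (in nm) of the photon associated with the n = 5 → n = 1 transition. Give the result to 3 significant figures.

E_1 = h²/(8m_eL²) = 3.565×10^-20 J, so ΔE = (5² − 1²)E_1 = 8.556×10^-19 J.
λ = hc/ΔE = (6.626×10^-34·2.998×10^8)/8.556×10^-19 = 2.32×10^-7 m = 232 nm.

λ = 232 nm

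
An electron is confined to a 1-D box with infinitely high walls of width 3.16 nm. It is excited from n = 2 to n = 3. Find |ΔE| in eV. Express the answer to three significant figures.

E_1 = h²/(8m_eL²) = 6.033×10^-21 J.
|ΔE| = |2² − 3²|·E_1 = 5·6.033×10^-21 J = 3.016×10^-20 J = 0.188 eV.

|ΔE| = 0.188 eV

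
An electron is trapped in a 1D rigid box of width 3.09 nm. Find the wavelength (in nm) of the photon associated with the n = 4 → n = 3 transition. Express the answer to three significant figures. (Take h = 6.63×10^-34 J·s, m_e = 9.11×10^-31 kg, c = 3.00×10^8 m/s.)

E_1 = h²/(8m_eL²) = 6.317×10^-21 J, so ΔE = (4² − 3²)E_1 = 4.422×10^-20 J.
λ = hc/ΔE = (6.63×10^-34·3.00×10^8)/4.422×10^-20 = 4.50×10^-6 m = 4.50×10^3 nm.

λ = 4.50×10^3 nm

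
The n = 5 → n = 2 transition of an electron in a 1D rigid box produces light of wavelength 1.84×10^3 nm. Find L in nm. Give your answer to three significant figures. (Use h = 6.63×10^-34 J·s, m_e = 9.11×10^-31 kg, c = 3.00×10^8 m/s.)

The photon carries ΔE = hc/λ = 6.63×10^-34·3.00×10^8/1.84×10^-6 m = 1.081×10^-19 J.
Since ΔE = (5² − 2²)E_1, E_1 = 5.148×10^-21 J, and L = h/√(8m_eE_1) = 3.42×10^-9 m = 3.42 nm.

L = 3.42 nm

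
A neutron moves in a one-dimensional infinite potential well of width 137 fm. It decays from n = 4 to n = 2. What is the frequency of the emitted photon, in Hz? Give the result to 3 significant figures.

f = 3.16×10^19 Hz

E_1 = h²/(8m_nL²) = 1.746×10^-15 J and ΔE = (4² − 2²)E_1 = 2.095×10^-14 J.
f = ΔE/h = 2.095×10^-14/6.626×10^-34 = 3.16×10^19 Hz.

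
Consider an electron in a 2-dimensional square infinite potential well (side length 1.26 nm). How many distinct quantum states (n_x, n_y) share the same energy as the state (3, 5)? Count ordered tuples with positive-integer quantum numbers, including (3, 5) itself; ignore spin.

The level has n_x² + n_y² = 34. The ordered positive-integer solutions are (3, 5), (5, 3).
That gives 2 states.

degeneracy = 2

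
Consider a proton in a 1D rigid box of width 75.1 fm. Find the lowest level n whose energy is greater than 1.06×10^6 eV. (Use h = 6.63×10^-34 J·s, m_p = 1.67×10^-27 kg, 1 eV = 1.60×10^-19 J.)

n = 6

E_1 = h²/(8m_pL²) = 5.834×10^-15 J = 3.646×10^4 eV.
Need n² > 1.06×10^6/3.646×10^4 = 29.07, i.e. n > 5.392.
The smallest integer satisfying this is n = 6.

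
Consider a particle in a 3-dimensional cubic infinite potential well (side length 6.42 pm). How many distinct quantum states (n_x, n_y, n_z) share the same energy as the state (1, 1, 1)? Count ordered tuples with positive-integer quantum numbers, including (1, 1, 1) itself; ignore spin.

degeneracy = 1

The level has n_x² + n_y² + n_z² = 3. The ordered positive-integer solutions are (1, 1, 1).
That gives 1 state.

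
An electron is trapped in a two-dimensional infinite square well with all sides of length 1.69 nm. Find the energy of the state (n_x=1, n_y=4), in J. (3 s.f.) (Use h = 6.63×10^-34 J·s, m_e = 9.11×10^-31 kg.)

E = 3.59×10^-19 J

For a 2D rectangular well E = (h²/8m_e)·Σ n_i²/L_i² = (6.63×10^-34)²/(8·9.11×10^-31) · [1²/(1.69 nm)² + 4²/(1.69 nm)²].
Evaluating gives E = 3.59×10^-19 J.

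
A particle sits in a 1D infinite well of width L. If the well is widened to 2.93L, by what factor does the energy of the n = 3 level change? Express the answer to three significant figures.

E_n ∝ 1/L², so the energy scales by 1/2.93² = 0.116.

0.116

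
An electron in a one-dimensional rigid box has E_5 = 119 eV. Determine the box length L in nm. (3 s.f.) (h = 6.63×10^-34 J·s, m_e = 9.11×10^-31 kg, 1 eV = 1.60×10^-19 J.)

From E_n = n²h²/(8m_eL²), L = n·h/√(8m_eE_n).
E_5 = 119 eV = 1.904×10^-17 J, so L = 5·6.63×10^-34/√(8·9.11×10^-31·1.904×10^-17) = 2.81×10^-10 m = 0.281 nm.

L = 0.281 nm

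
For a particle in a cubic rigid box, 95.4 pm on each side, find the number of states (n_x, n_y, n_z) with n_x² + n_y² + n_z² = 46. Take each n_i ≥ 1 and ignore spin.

degeneracy = 6

The level has n_x² + n_y² + n_z² = 46. The ordered positive-integer solutions are (1, 3, 6), (1, 6, 3), (3, 1, 6), (3, 6, 1), (6, 1, 3), (6, 3, 1).
That gives 6 states.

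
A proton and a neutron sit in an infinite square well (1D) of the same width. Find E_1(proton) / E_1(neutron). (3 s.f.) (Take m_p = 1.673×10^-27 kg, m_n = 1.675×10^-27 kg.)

E_n ∝ 1/m at fixed n and L, so the ratio is m_n/m_p = 1.675×10^-27/1.673×10^-27 = 1.00.

1.00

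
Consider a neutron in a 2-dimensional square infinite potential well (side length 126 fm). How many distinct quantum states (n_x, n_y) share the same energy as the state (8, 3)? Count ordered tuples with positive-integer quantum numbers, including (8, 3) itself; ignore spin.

degeneracy = 2

The level has n_x² + n_y² = 73. The ordered positive-integer solutions are (3, 8), (8, 3).
That gives 2 states.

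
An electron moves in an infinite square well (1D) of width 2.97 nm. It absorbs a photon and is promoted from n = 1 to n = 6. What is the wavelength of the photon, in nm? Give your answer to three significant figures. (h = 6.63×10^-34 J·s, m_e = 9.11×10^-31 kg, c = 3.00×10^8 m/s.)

E_1 = h²/(8m_eL²) = 6.838×10^-21 J, so ΔE = (6² − 1²)E_1 = 2.393×10^-19 J.
λ = hc/ΔE = (6.63×10^-34·3.00×10^8)/2.393×10^-19 = 8.31×10^-7 m = 831 nm.

λ = 831 nm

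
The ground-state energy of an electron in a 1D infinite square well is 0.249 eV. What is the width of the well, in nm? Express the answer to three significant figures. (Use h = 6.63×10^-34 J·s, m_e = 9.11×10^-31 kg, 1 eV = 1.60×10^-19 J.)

From E_n = n²h²/(8m_eL²), L = n·h/√(8m_eE_n).
E_1 = 0.249 eV = 3.984×10^-20 J, so L = 1·6.63×10^-34/√(8·9.11×10^-31·3.984×10^-20) = 1.23×10^-9 m = 1.23 nm.

L = 1.23 nm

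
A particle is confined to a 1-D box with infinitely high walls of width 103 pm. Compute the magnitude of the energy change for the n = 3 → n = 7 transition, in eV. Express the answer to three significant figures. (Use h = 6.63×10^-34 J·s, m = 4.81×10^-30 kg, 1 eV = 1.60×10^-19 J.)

E_1 = h²/(8mL²) = 1.077×10^-18 J.
|ΔE| = |3² − 7²|·E_1 = 40·1.077×10^-18 J = 4.308×10^-17 J = 269 eV.

|ΔE| = 269 eV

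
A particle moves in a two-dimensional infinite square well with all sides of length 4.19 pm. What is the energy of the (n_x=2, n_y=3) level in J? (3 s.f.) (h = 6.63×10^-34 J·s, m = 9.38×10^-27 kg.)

For a 2D rectangular well E = (h²/8m)·Σ n_i²/L_i² = (6.63×10^-34)²/(8·9.38×10^-27) · [2²/(4.19 pm)² + 3²/(4.19 pm)²].
Evaluating gives E = 4.34×10^-18 J.

E = 4.34×10^-18 J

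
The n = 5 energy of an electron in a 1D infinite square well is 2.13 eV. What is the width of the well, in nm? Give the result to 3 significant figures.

From E_n = n²h²/(8m_eL²), L = n·h/√(8m_eE_n).
E_5 = 2.13 eV = 3.412×10^-19 J, so L = 5·6.626×10^-34/√(8·9.109×10^-31·3.412×10^-19) = 2.10×10^-9 m = 2.10 nm.

L = 2.10 nm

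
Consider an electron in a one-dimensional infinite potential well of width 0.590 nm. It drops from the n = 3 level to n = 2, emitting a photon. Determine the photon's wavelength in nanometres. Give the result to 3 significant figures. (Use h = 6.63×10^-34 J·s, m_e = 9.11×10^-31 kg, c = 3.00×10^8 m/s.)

λ = 230 nm

E_1 = h²/(8m_eL²) = 1.733×10^-19 J, so ΔE = (3² − 2²)E_1 = 8.665×10^-19 J.
λ = hc/ΔE = (6.63×10^-34·3.00×10^8)/8.665×10^-19 = 2.30×10^-7 m = 230 nm.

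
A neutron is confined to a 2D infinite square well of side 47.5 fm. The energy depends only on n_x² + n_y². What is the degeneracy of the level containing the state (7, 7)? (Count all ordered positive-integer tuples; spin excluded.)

degeneracy = 1

The level has n_x² + n_y² = 98. The ordered positive-integer solutions are (7, 7).
That gives 1 state.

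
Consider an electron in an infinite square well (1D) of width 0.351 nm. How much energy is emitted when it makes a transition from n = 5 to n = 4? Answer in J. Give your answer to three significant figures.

|ΔE| = 4.40×10^-18 J

E_1 = h²/(8m_eL²) = 4.890×10^-19 J.
|ΔE| = |5² − 4²|·E_1 = 9·4.890×10^-19 J = 4.40×10^-18 J.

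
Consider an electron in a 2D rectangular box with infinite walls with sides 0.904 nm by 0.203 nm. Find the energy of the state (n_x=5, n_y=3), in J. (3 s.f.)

For a 2D rectangular well E = (h²/8m_e)·Σ n_i²/L_i² = (6.626×10^-34)²/(8·9.109×10^-31) · [5²/(0.904 nm)² + 3²/(0.203 nm)²].
Evaluating gives E = 1.50×10^-17 J.

E = 1.50×10^-17 J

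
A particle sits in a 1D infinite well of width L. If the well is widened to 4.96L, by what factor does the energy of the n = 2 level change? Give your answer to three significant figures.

0.0406

E_n ∝ 1/L², so the energy scales by 1/4.96² = 0.0406.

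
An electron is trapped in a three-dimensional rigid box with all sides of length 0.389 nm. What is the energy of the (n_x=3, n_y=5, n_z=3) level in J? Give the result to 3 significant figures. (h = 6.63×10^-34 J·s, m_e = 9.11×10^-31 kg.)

For a 3D rectangular well E = (h²/8m_e)·Σ n_i²/L_i² = (6.63×10^-34)²/(8·9.11×10^-31) · [3²/(0.389 nm)² + 5²/(0.389 nm)² + 3²/(0.389 nm)²].
Evaluating gives E = 1.71×10^-17 J.

E = 1.71×10^-17 J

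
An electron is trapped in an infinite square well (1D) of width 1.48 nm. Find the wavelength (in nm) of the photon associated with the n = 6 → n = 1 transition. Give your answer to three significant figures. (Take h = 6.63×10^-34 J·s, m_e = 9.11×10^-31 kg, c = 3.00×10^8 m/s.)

λ = 206 nm

E_1 = h²/(8m_eL²) = 2.754×10^-20 J, so ΔE = (6² − 1²)E_1 = 9.639×10^-19 J.
λ = hc/ΔE = (6.63×10^-34·3.00×10^8)/9.639×10^-19 = 2.06×10^-7 m = 206 nm.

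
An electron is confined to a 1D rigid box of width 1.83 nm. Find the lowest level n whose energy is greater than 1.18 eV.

n = 4

E_1 = h²/(8m_eL²) = 1.799×10^-20 J = 0.1123 eV.
Need n² > 1.18/0.1123 = 10.51, i.e. n > 3.242.
The smallest integer satisfying this is n = 4.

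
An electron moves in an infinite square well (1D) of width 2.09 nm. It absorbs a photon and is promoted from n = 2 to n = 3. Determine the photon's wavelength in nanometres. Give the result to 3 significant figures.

λ = 2.88×10^3 nm

E_1 = h²/(8m_eL²) = 1.379×10^-20 J, so ΔE = (3² − 2²)E_1 = 6.895×10^-20 J.
λ = hc/ΔE = (6.626×10^-34·2.998×10^8)/6.895×10^-20 = 2.88×10^-6 m = 2.88×10^3 nm.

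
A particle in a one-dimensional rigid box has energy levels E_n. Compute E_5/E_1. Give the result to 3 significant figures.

E_n ∝ n², so E_5/E_1 = 5²/1² = 25/1 = 25.0.

25.0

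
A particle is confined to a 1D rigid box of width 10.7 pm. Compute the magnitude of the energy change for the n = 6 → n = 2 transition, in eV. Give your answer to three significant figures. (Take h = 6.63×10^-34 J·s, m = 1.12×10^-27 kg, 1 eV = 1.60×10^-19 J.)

E_1 = h²/(8mL²) = 4.285×10^-19 J.
|ΔE| = |6² − 2²|·E_1 = 32·4.285×10^-19 J = 1.371×10^-17 J = 85.7 eV.

|ΔE| = 85.7 eV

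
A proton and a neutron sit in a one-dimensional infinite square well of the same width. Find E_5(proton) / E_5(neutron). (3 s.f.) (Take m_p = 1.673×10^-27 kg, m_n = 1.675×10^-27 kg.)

E_n ∝ 1/m at fixed n and L, so the ratio is m_n/m_p = 1.675×10^-27/1.673×10^-27 = 1.00.

1.00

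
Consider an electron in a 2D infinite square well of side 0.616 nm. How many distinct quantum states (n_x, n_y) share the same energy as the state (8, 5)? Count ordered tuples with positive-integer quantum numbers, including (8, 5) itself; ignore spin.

degeneracy = 2

The level has n_x² + n_y² = 89. The ordered positive-integer solutions are (5, 8), (8, 5).
That gives 2 states.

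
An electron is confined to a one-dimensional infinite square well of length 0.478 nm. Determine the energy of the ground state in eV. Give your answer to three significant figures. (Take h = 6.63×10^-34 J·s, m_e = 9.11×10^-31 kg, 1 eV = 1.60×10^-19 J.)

For an infinite well E_n = n²h²/(8m_eL²), so E_1 = h²/(8m_eL²) = (6.63×10^-34)²/(8·9.11×10^-31·(4.78×10^-10 m)²) = 2.640×10^-19 J.
Converting, E_1 = 2.640×10^-19 J / (1.60×10^-19 J/eV) = 1.65 eV.

E_1 = 1.65 eV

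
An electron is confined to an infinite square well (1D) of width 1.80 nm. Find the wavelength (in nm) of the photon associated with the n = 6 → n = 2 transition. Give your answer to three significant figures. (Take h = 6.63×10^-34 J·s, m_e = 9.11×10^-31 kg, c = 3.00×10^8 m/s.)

E_1 = h²/(8m_eL²) = 1.862×10^-20 J, so ΔE = (6² − 2²)E_1 = 5.958×10^-19 J.
λ = hc/ΔE = (6.63×10^-34·3.00×10^8)/5.958×10^-19 = 3.34×10^-7 m = 334 nm.

λ = 334 nm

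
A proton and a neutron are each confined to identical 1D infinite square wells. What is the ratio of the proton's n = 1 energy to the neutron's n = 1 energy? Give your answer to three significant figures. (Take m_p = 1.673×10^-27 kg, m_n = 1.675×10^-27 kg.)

E_n ∝ 1/m at fixed n and L, so the ratio is m_n/m_p = 1.675×10^-27/1.673×10^-27 = 1.00.

1.00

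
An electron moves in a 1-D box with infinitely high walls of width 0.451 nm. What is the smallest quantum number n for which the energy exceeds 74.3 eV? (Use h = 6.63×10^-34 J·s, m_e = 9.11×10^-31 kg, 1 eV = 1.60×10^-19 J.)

n = 7

E_1 = h²/(8m_eL²) = 2.965×10^-19 J = 1.853 eV.
Need n² > 74.3/1.853 = 40.10, i.e. n > 6.332.
The smallest integer satisfying this is n = 7.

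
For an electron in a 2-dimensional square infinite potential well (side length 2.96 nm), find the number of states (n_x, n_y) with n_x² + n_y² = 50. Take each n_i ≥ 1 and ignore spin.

The level has n_x² + n_y² = 50. The ordered positive-integer solutions are (1, 7), (5, 5), (7, 1).
That gives 3 states.

degeneracy = 3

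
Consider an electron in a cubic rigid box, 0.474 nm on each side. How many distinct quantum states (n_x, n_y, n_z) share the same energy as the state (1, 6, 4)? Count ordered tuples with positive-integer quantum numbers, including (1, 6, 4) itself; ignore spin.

degeneracy = 6

The level has n_x² + n_y² + n_z² = 53. The ordered positive-integer solutions are (1, 4, 6), (1, 6, 4), (4, 1, 6), (4, 6, 1), (6, 1, 4), (6, 4, 1).
That gives 6 states.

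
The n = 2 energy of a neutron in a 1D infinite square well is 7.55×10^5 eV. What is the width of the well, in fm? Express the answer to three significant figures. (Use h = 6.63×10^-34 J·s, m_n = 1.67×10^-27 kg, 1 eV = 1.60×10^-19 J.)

L = 33.0 fm

From E_n = n²h²/(8m_nL²), L = n·h/√(8m_nE_n).
E_2 = 7.55×10^5 eV = 1.208×10^-13 J, so L = 2·6.63×10^-34/√(8·1.67×10^-27·1.208×10^-13) = 3.30×10^-14 m = 33.0 fm.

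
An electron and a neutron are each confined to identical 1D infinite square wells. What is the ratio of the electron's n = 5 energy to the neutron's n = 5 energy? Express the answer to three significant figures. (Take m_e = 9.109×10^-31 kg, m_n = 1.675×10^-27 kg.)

E_n ∝ 1/m at fixed n and L, so the ratio is m_n/m_e = 1.675×10^-27/9.109×10^-31 = 1.84×10^3.

1.84×10^3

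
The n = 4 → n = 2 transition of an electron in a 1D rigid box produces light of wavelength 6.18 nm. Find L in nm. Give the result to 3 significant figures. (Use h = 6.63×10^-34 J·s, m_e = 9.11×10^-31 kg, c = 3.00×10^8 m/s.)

L = 0.150 nm

The photon carries ΔE = hc/λ = 6.63×10^-34·3.00×10^8/6.18×10^-9 m = 3.218×10^-17 J.
Since ΔE = (4² − 2²)E_1, E_1 = 2.682×10^-18 J, and L = h/√(8m_eE_1) = 1.50×10^-10 m = 0.150 nm.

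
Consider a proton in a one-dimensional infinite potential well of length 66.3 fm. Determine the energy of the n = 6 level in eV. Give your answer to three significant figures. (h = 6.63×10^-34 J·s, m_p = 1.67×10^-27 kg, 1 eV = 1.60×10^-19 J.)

E_6 = 1.68×10^6 eV

For an infinite well E_n = n²h²/(8m_pL²), so E_1 = h²/(8m_pL²) = (6.63×10^-34)²/(8·1.67×10^-27·(6.63×10^-14 m)²) = 7.485×10^-15 J.
Then E_6 = 6²·E_1 = 36·7.485×10^-15 J = 2.695×10^-13 J.
Converting, E_6 = 2.695×10^-13 J / (1.60×10^-19 J/eV) = 1.68×10^6 eV.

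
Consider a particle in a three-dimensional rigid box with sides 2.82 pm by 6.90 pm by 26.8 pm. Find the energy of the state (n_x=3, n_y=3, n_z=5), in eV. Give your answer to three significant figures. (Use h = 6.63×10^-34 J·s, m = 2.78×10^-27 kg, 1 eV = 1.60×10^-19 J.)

E = 167 eV

For a 3D rectangular well E = (h²/8m)·Σ n_i²/L_i² = (6.63×10^-34)²/(8·2.78×10^-27) · [3²/(2.82 pm)² + 3²/(6.90 pm)² + 5²/(26.8 pm)²].
Evaluating gives E = 2.679×10^-17 J = 167 eV.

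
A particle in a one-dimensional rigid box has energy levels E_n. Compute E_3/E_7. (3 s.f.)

E_n ∝ n², so E_3/E_7 = 3²/7² = 9/49 = 0.184.

0.184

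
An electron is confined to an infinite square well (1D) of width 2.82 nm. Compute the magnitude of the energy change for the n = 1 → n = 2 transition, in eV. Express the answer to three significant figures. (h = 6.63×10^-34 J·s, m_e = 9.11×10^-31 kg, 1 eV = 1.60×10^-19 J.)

|ΔE| = 0.142 eV

E_1 = h²/(8m_eL²) = 7.584×10^-21 J.
|ΔE| = |1² − 2²|·E_1 = 3·7.584×10^-21 J = 2.275×10^-20 J = 0.142 eV.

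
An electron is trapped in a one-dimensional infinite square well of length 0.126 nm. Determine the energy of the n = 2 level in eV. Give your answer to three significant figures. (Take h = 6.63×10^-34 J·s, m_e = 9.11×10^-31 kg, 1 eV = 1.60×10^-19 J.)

E_2 = 95.0 eV

For an infinite well E_n = n²h²/(8m_eL²), so E_1 = h²/(8m_eL²) = (6.63×10^-34)²/(8·9.11×10^-31·(1.26×10^-10 m)²) = 3.799×10^-18 J.
Then E_2 = 2²·E_1 = 4·3.799×10^-18 J = 1.520×10^-17 J.
Converting, E_2 = 1.520×10^-17 J / (1.60×10^-19 J/eV) = 95.0 eV.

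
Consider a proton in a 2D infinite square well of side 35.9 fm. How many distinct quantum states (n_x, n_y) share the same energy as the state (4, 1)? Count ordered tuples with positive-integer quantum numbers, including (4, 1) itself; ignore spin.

degeneracy = 2

The level has n_x² + n_y² = 17. The ordered positive-integer solutions are (1, 4), (4, 1).
That gives 2 states.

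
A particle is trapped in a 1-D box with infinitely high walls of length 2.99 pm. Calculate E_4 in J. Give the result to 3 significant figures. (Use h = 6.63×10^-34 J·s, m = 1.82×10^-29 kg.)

For an infinite well E_n = n²h²/(8mL²), so E_1 = h²/(8mL²) = (6.63×10^-34)²/(8·1.82×10^-29·(2.99×10^-12 m)²) = 3.377×10^-16 J.
Then E_4 = 4²·E_1 = 16·3.377×10^-16 J = 5.40×10^-15 J.

E_4 = 5.40×10^-15 J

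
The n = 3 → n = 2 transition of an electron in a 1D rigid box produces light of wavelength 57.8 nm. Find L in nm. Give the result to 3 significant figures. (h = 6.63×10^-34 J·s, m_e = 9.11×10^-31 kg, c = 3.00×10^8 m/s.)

The photon carries ΔE = hc/λ = 6.63×10^-34·3.00×10^8/5.78×10^-8 m = 3.441×10^-18 J.
Since ΔE = (3² − 2²)E_1, E_1 = 6.882×10^-19 J, and L = h/√(8m_eE_1) = 2.96×10^-10 m = 0.296 nm.

L = 0.296 nm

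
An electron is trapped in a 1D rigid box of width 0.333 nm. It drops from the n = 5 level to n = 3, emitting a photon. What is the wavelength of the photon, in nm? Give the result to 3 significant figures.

E_1 = h²/(8m_eL²) = 5.433×10^-19 J, so ΔE = (5² − 3²)E_1 = 8.693×10^-18 J.
λ = hc/ΔE = (6.626×10^-34·2.998×10^8)/8.693×10^-18 = 2.29×10^-8 m = 22.9 nm.

λ = 22.9 nm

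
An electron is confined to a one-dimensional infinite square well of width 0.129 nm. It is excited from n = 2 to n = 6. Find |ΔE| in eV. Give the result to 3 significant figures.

|ΔE| = 723 eV

E_1 = h²/(8m_eL²) = 3.620×10^-18 J.
|ΔE| = |2² − 6²|·E_1 = 32·3.620×10^-18 J = 1.158×10^-16 J = 723 eV.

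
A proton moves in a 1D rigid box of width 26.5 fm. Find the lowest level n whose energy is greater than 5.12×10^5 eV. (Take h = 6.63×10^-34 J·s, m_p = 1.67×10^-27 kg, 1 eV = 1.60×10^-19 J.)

n = 2

E_1 = h²/(8m_pL²) = 4.685×10^-14 J = 2.928×10^5 eV.
Need n² > 5.12×10^5/2.928×10^5 = 1.749, i.e. n > 1.322.
The smallest integer satisfying this is n = 2.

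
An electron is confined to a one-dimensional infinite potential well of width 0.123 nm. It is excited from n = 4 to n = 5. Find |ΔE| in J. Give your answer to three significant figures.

|ΔE| = 3.58×10^-17 J

E_1 = h²/(8m_eL²) = 3.982×10^-18 J.
|ΔE| = |4² − 5²|·E_1 = 9·3.982×10^-18 J = 3.58×10^-17 J.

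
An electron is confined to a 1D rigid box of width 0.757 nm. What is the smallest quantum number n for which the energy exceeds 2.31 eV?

n = 2

E_1 = h²/(8m_eL²) = 1.051×10^-19 J = 0.6561 eV.
Need n² > 2.31/0.6561 = 3.521, i.e. n > 1.876.
The smallest integer satisfying this is n = 2.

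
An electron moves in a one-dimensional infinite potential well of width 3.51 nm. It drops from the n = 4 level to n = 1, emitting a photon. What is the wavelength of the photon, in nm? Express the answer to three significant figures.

E_1 = h²/(8m_eL²) = 4.890×10^-21 J, so ΔE = (4² − 1²)E_1 = 7.335×10^-20 J.
λ = hc/ΔE = (6.626×10^-34·2.998×10^8)/7.335×10^-20 = 2.71×10^-6 m = 2.71×10^3 nm.

λ = 2.71×10^3 nm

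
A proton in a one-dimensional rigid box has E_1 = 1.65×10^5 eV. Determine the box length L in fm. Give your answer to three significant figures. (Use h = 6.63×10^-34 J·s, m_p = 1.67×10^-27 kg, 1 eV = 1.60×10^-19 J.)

From E_n = n²h²/(8m_pL²), L = n·h/√(8m_pE_n).
E_1 = 1.65×10^5 eV = 2.640×10^-14 J, so L = 1·6.63×10^-34/√(8·1.67×10^-27·2.640×10^-14) = 3.53×10^-14 m = 35.3 fm.

L = 35.3 fm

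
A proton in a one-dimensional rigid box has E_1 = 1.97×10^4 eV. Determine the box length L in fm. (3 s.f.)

From E_n = n²h²/(8m_pL²), L = n·h/√(8m_pE_n).
E_1 = 1.97×10^4 eV = 3.156×10^-15 J, so L = 1·6.626×10^-34/√(8·1.673×10^-27·3.156×10^-15) = 1.02×10^-13 m = 102 fm.

L = 102 fm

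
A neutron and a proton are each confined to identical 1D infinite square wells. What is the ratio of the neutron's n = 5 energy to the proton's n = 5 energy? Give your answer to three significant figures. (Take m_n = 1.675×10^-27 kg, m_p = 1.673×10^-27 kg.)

0.999

E_n ∝ 1/m at fixed n and L, so the ratio is m_p/m_n = 1.673×10^-27/1.675×10^-27 = 0.999.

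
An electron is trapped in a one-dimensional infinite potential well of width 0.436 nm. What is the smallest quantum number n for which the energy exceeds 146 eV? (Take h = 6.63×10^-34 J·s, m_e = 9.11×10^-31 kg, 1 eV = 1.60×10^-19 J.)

n = 9

E_1 = h²/(8m_eL²) = 3.173×10^-19 J = 1.983 eV.
Need n² > 146/1.983 = 73.63, i.e. n > 8.581.
The smallest integer satisfying this is n = 9.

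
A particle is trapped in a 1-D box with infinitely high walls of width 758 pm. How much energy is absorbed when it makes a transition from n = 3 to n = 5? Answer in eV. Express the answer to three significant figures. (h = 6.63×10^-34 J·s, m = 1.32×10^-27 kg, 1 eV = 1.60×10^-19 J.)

E_1 = h²/(8mL²) = 7.245×10^-23 J.
|ΔE| = |3² − 5²|·E_1 = 16·7.245×10^-23 J = 1.159×10^-21 J = 0.00724 eV.

|ΔE| = 0.00724 eV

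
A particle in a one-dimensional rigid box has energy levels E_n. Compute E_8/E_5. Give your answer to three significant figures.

E_n ∝ n², so E_8/E_5 = 8²/5² = 64/25 = 2.56.

2.56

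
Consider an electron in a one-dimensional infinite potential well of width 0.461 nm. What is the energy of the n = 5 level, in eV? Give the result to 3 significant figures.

E_5 = 44.2 eV

For an infinite well E_n = n²h²/(8m_eL²), so E_1 = h²/(8m_eL²) = (6.626×10^-34)²/(8·9.109×10^-31·(4.61×10^-10 m)²) = 2.835×10^-19 J.
Then E_5 = 5²·E_1 = 25·2.835×10^-19 J = 7.088×10^-18 J.
Converting, E_5 = 7.088×10^-18 J / (1.602×10^-19 J/eV) = 44.2 eV.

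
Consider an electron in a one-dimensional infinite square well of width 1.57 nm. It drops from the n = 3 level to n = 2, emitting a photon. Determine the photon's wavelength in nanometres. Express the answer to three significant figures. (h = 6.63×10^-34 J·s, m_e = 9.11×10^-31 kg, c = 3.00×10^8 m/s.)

λ = 1.63×10^3 nm

E_1 = h²/(8m_eL²) = 2.447×10^-20 J, so ΔE = (3² − 2²)E_1 = 1.223×10^-19 J.
λ = hc/ΔE = (6.63×10^-34·3.00×10^8)/1.223×10^-19 = 1.63×10^-6 m = 1.63×10^3 nm.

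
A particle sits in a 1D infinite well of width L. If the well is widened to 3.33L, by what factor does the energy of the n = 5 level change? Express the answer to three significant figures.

E_n ∝ 1/L², so the energy scales by 1/3.33² = 0.0902.

0.0902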